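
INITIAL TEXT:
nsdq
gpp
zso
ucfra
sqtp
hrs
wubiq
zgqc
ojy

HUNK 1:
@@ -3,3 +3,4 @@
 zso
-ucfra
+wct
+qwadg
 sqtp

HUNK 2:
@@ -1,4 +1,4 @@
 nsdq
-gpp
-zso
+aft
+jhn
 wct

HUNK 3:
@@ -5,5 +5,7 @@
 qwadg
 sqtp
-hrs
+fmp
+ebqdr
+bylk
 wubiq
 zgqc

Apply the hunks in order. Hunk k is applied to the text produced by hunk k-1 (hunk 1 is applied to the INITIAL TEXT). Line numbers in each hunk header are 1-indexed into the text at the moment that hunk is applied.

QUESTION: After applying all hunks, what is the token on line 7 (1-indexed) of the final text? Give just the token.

Hunk 1: at line 3 remove [ucfra] add [wct,qwadg] -> 10 lines: nsdq gpp zso wct qwadg sqtp hrs wubiq zgqc ojy
Hunk 2: at line 1 remove [gpp,zso] add [aft,jhn] -> 10 lines: nsdq aft jhn wct qwadg sqtp hrs wubiq zgqc ojy
Hunk 3: at line 5 remove [hrs] add [fmp,ebqdr,bylk] -> 12 lines: nsdq aft jhn wct qwadg sqtp fmp ebqdr bylk wubiq zgqc ojy
Final line 7: fmp

Answer: fmp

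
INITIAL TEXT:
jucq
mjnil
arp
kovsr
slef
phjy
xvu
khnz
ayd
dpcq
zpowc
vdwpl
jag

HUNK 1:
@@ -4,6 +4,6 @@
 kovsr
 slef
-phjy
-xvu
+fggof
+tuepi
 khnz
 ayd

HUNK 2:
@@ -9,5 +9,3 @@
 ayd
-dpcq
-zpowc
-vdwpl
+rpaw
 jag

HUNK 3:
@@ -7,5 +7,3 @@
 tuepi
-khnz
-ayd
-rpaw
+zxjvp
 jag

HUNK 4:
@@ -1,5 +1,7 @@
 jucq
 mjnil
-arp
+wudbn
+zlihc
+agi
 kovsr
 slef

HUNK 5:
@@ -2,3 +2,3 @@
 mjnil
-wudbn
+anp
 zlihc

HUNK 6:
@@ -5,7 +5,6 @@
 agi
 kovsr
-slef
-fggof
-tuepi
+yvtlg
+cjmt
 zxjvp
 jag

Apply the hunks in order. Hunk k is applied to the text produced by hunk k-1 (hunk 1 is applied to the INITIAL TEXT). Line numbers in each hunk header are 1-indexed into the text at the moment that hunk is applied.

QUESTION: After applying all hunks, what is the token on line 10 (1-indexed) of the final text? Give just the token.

Hunk 1: at line 4 remove [phjy,xvu] add [fggof,tuepi] -> 13 lines: jucq mjnil arp kovsr slef fggof tuepi khnz ayd dpcq zpowc vdwpl jag
Hunk 2: at line 9 remove [dpcq,zpowc,vdwpl] add [rpaw] -> 11 lines: jucq mjnil arp kovsr slef fggof tuepi khnz ayd rpaw jag
Hunk 3: at line 7 remove [khnz,ayd,rpaw] add [zxjvp] -> 9 lines: jucq mjnil arp kovsr slef fggof tuepi zxjvp jag
Hunk 4: at line 1 remove [arp] add [wudbn,zlihc,agi] -> 11 lines: jucq mjnil wudbn zlihc agi kovsr slef fggof tuepi zxjvp jag
Hunk 5: at line 2 remove [wudbn] add [anp] -> 11 lines: jucq mjnil anp zlihc agi kovsr slef fggof tuepi zxjvp jag
Hunk 6: at line 5 remove [slef,fggof,tuepi] add [yvtlg,cjmt] -> 10 lines: jucq mjnil anp zlihc agi kovsr yvtlg cjmt zxjvp jag
Final line 10: jag

Answer: jag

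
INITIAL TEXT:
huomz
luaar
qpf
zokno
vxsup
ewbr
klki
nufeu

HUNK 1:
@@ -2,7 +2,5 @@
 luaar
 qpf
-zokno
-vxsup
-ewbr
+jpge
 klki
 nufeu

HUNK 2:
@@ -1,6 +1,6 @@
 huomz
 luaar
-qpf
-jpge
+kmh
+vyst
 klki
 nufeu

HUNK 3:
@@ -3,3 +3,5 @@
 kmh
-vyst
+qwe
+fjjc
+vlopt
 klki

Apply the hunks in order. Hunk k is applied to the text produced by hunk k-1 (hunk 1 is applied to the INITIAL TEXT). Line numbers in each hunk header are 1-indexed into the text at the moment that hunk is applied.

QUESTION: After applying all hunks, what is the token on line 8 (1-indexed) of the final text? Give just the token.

Hunk 1: at line 2 remove [zokno,vxsup,ewbr] add [jpge] -> 6 lines: huomz luaar qpf jpge klki nufeu
Hunk 2: at line 1 remove [qpf,jpge] add [kmh,vyst] -> 6 lines: huomz luaar kmh vyst klki nufeu
Hunk 3: at line 3 remove [vyst] add [qwe,fjjc,vlopt] -> 8 lines: huomz luaar kmh qwe fjjc vlopt klki nufeu
Final line 8: nufeu

Answer: nufeu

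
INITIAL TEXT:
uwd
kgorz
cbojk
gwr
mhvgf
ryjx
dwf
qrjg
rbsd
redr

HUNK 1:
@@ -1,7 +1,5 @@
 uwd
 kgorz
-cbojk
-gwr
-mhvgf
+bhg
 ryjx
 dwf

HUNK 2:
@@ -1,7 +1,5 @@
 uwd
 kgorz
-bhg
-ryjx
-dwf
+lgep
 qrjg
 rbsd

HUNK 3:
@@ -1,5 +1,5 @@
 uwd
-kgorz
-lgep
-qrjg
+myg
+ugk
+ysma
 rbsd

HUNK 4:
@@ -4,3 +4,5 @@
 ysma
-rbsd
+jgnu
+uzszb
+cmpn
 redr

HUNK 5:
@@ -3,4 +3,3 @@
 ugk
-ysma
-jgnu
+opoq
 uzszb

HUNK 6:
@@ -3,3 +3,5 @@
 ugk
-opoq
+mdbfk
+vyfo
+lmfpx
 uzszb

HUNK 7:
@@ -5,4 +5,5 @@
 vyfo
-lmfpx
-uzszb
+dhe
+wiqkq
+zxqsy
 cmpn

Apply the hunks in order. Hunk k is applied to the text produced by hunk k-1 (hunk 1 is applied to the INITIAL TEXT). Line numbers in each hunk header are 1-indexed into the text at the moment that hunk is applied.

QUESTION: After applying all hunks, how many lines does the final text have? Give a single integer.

Answer: 10

Derivation:
Hunk 1: at line 1 remove [cbojk,gwr,mhvgf] add [bhg] -> 8 lines: uwd kgorz bhg ryjx dwf qrjg rbsd redr
Hunk 2: at line 1 remove [bhg,ryjx,dwf] add [lgep] -> 6 lines: uwd kgorz lgep qrjg rbsd redr
Hunk 3: at line 1 remove [kgorz,lgep,qrjg] add [myg,ugk,ysma] -> 6 lines: uwd myg ugk ysma rbsd redr
Hunk 4: at line 4 remove [rbsd] add [jgnu,uzszb,cmpn] -> 8 lines: uwd myg ugk ysma jgnu uzszb cmpn redr
Hunk 5: at line 3 remove [ysma,jgnu] add [opoq] -> 7 lines: uwd myg ugk opoq uzszb cmpn redr
Hunk 6: at line 3 remove [opoq] add [mdbfk,vyfo,lmfpx] -> 9 lines: uwd myg ugk mdbfk vyfo lmfpx uzszb cmpn redr
Hunk 7: at line 5 remove [lmfpx,uzszb] add [dhe,wiqkq,zxqsy] -> 10 lines: uwd myg ugk mdbfk vyfo dhe wiqkq zxqsy cmpn redr
Final line count: 10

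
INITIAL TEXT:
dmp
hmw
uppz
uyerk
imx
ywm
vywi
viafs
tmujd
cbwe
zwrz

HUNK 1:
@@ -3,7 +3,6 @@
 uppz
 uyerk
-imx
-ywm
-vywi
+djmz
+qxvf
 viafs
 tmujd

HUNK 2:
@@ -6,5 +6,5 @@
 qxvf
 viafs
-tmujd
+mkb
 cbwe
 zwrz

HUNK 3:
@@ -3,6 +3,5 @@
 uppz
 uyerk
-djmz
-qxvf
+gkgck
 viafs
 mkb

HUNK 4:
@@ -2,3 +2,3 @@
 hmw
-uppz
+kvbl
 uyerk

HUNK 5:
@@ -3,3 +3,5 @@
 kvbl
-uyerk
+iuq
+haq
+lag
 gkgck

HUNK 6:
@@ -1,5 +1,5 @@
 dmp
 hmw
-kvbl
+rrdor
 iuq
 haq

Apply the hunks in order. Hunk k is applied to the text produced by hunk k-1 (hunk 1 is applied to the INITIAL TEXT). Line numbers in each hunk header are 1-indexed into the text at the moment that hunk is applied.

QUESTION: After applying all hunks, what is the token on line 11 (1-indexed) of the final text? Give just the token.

Answer: zwrz

Derivation:
Hunk 1: at line 3 remove [imx,ywm,vywi] add [djmz,qxvf] -> 10 lines: dmp hmw uppz uyerk djmz qxvf viafs tmujd cbwe zwrz
Hunk 2: at line 6 remove [tmujd] add [mkb] -> 10 lines: dmp hmw uppz uyerk djmz qxvf viafs mkb cbwe zwrz
Hunk 3: at line 3 remove [djmz,qxvf] add [gkgck] -> 9 lines: dmp hmw uppz uyerk gkgck viafs mkb cbwe zwrz
Hunk 4: at line 2 remove [uppz] add [kvbl] -> 9 lines: dmp hmw kvbl uyerk gkgck viafs mkb cbwe zwrz
Hunk 5: at line 3 remove [uyerk] add [iuq,haq,lag] -> 11 lines: dmp hmw kvbl iuq haq lag gkgck viafs mkb cbwe zwrz
Hunk 6: at line 1 remove [kvbl] add [rrdor] -> 11 lines: dmp hmw rrdor iuq haq lag gkgck viafs mkb cbwe zwrz
Final line 11: zwrz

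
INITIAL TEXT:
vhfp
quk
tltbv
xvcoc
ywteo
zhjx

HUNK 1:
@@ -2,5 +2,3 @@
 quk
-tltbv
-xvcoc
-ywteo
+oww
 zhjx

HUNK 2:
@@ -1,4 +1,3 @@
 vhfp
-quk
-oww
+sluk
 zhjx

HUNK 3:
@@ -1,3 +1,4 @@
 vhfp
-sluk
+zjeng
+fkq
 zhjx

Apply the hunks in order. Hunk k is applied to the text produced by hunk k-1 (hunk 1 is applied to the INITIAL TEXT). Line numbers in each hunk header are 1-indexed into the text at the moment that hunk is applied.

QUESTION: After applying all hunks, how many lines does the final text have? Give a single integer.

Hunk 1: at line 2 remove [tltbv,xvcoc,ywteo] add [oww] -> 4 lines: vhfp quk oww zhjx
Hunk 2: at line 1 remove [quk,oww] add [sluk] -> 3 lines: vhfp sluk zhjx
Hunk 3: at line 1 remove [sluk] add [zjeng,fkq] -> 4 lines: vhfp zjeng fkq zhjx
Final line count: 4

Answer: 4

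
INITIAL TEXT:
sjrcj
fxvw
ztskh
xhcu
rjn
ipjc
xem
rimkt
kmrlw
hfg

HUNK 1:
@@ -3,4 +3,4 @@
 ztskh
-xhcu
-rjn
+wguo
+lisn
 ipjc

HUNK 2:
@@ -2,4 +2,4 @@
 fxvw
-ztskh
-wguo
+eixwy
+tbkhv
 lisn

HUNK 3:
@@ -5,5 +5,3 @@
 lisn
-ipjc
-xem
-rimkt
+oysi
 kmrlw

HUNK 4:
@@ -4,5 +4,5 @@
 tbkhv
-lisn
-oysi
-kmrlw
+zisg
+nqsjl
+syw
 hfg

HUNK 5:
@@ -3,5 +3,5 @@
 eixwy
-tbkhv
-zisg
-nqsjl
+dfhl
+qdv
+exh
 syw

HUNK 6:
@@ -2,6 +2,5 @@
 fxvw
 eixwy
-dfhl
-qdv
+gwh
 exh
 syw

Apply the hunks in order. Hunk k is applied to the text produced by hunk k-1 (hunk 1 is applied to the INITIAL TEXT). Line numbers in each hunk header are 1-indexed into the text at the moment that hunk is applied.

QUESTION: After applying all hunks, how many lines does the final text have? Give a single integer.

Hunk 1: at line 3 remove [xhcu,rjn] add [wguo,lisn] -> 10 lines: sjrcj fxvw ztskh wguo lisn ipjc xem rimkt kmrlw hfg
Hunk 2: at line 2 remove [ztskh,wguo] add [eixwy,tbkhv] -> 10 lines: sjrcj fxvw eixwy tbkhv lisn ipjc xem rimkt kmrlw hfg
Hunk 3: at line 5 remove [ipjc,xem,rimkt] add [oysi] -> 8 lines: sjrcj fxvw eixwy tbkhv lisn oysi kmrlw hfg
Hunk 4: at line 4 remove [lisn,oysi,kmrlw] add [zisg,nqsjl,syw] -> 8 lines: sjrcj fxvw eixwy tbkhv zisg nqsjl syw hfg
Hunk 5: at line 3 remove [tbkhv,zisg,nqsjl] add [dfhl,qdv,exh] -> 8 lines: sjrcj fxvw eixwy dfhl qdv exh syw hfg
Hunk 6: at line 2 remove [dfhl,qdv] add [gwh] -> 7 lines: sjrcj fxvw eixwy gwh exh syw hfg
Final line count: 7

Answer: 7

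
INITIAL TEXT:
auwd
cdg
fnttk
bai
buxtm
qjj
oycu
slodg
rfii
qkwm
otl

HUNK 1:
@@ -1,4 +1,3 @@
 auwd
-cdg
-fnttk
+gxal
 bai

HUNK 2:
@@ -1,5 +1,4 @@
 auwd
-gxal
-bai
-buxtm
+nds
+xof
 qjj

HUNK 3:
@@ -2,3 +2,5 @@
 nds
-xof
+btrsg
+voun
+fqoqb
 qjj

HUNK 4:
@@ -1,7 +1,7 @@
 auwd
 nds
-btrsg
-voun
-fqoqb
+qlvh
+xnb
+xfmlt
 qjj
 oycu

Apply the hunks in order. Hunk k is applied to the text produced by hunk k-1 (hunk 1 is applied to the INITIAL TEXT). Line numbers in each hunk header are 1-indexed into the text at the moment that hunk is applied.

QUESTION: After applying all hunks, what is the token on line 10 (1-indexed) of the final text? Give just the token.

Answer: qkwm

Derivation:
Hunk 1: at line 1 remove [cdg,fnttk] add [gxal] -> 10 lines: auwd gxal bai buxtm qjj oycu slodg rfii qkwm otl
Hunk 2: at line 1 remove [gxal,bai,buxtm] add [nds,xof] -> 9 lines: auwd nds xof qjj oycu slodg rfii qkwm otl
Hunk 3: at line 2 remove [xof] add [btrsg,voun,fqoqb] -> 11 lines: auwd nds btrsg voun fqoqb qjj oycu slodg rfii qkwm otl
Hunk 4: at line 1 remove [btrsg,voun,fqoqb] add [qlvh,xnb,xfmlt] -> 11 lines: auwd nds qlvh xnb xfmlt qjj oycu slodg rfii qkwm otl
Final line 10: qkwm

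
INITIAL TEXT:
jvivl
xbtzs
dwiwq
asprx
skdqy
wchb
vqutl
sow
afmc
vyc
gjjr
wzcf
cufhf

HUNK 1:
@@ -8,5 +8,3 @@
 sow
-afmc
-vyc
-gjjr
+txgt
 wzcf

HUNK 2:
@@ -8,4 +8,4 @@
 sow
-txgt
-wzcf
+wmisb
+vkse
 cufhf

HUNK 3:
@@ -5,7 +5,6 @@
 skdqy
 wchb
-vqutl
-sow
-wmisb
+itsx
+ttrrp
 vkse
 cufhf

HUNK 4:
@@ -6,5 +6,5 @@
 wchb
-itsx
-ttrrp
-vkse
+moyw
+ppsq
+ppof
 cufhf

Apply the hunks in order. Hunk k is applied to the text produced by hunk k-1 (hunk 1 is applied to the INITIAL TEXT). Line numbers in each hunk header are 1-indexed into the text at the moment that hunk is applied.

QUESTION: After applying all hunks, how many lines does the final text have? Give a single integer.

Answer: 10

Derivation:
Hunk 1: at line 8 remove [afmc,vyc,gjjr] add [txgt] -> 11 lines: jvivl xbtzs dwiwq asprx skdqy wchb vqutl sow txgt wzcf cufhf
Hunk 2: at line 8 remove [txgt,wzcf] add [wmisb,vkse] -> 11 lines: jvivl xbtzs dwiwq asprx skdqy wchb vqutl sow wmisb vkse cufhf
Hunk 3: at line 5 remove [vqutl,sow,wmisb] add [itsx,ttrrp] -> 10 lines: jvivl xbtzs dwiwq asprx skdqy wchb itsx ttrrp vkse cufhf
Hunk 4: at line 6 remove [itsx,ttrrp,vkse] add [moyw,ppsq,ppof] -> 10 lines: jvivl xbtzs dwiwq asprx skdqy wchb moyw ppsq ppof cufhf
Final line count: 10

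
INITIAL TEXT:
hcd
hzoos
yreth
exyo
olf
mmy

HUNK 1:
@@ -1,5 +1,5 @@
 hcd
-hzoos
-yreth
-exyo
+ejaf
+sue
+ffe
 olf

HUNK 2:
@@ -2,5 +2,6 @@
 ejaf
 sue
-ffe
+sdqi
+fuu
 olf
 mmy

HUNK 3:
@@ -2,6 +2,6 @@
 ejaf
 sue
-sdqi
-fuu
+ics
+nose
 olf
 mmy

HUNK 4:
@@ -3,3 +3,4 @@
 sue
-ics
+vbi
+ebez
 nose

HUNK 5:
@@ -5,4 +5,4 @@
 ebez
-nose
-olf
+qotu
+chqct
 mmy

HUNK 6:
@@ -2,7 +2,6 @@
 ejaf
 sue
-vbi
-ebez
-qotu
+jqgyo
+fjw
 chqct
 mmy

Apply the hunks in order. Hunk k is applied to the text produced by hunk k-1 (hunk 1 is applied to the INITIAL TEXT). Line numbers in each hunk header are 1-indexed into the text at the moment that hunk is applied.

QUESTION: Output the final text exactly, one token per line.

Answer: hcd
ejaf
sue
jqgyo
fjw
chqct
mmy

Derivation:
Hunk 1: at line 1 remove [hzoos,yreth,exyo] add [ejaf,sue,ffe] -> 6 lines: hcd ejaf sue ffe olf mmy
Hunk 2: at line 2 remove [ffe] add [sdqi,fuu] -> 7 lines: hcd ejaf sue sdqi fuu olf mmy
Hunk 3: at line 2 remove [sdqi,fuu] add [ics,nose] -> 7 lines: hcd ejaf sue ics nose olf mmy
Hunk 4: at line 3 remove [ics] add [vbi,ebez] -> 8 lines: hcd ejaf sue vbi ebez nose olf mmy
Hunk 5: at line 5 remove [nose,olf] add [qotu,chqct] -> 8 lines: hcd ejaf sue vbi ebez qotu chqct mmy
Hunk 6: at line 2 remove [vbi,ebez,qotu] add [jqgyo,fjw] -> 7 lines: hcd ejaf sue jqgyo fjw chqct mmy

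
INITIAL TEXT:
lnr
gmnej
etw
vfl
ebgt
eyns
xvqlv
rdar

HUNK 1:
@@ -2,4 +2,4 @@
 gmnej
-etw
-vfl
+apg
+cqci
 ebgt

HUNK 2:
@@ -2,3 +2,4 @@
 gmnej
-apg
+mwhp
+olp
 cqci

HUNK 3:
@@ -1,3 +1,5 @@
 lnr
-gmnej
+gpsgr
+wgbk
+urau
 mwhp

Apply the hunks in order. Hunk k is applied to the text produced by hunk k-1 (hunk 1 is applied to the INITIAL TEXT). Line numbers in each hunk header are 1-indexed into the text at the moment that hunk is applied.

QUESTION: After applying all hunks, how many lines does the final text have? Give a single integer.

Answer: 11

Derivation:
Hunk 1: at line 2 remove [etw,vfl] add [apg,cqci] -> 8 lines: lnr gmnej apg cqci ebgt eyns xvqlv rdar
Hunk 2: at line 2 remove [apg] add [mwhp,olp] -> 9 lines: lnr gmnej mwhp olp cqci ebgt eyns xvqlv rdar
Hunk 3: at line 1 remove [gmnej] add [gpsgr,wgbk,urau] -> 11 lines: lnr gpsgr wgbk urau mwhp olp cqci ebgt eyns xvqlv rdar
Final line count: 11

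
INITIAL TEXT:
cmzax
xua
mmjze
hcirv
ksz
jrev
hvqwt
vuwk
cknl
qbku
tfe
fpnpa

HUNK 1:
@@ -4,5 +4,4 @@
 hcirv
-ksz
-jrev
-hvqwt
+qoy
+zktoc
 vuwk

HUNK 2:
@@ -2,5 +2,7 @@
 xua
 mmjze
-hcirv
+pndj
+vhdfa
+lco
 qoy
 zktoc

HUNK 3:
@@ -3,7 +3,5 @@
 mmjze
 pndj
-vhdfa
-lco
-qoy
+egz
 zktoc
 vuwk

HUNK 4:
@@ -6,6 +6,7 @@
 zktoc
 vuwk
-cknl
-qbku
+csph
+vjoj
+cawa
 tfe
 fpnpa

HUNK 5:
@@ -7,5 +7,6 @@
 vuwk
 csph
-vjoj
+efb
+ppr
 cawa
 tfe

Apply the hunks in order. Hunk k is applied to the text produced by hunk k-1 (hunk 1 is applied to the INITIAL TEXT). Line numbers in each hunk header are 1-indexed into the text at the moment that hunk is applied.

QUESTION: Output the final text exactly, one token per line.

Answer: cmzax
xua
mmjze
pndj
egz
zktoc
vuwk
csph
efb
ppr
cawa
tfe
fpnpa

Derivation:
Hunk 1: at line 4 remove [ksz,jrev,hvqwt] add [qoy,zktoc] -> 11 lines: cmzax xua mmjze hcirv qoy zktoc vuwk cknl qbku tfe fpnpa
Hunk 2: at line 2 remove [hcirv] add [pndj,vhdfa,lco] -> 13 lines: cmzax xua mmjze pndj vhdfa lco qoy zktoc vuwk cknl qbku tfe fpnpa
Hunk 3: at line 3 remove [vhdfa,lco,qoy] add [egz] -> 11 lines: cmzax xua mmjze pndj egz zktoc vuwk cknl qbku tfe fpnpa
Hunk 4: at line 6 remove [cknl,qbku] add [csph,vjoj,cawa] -> 12 lines: cmzax xua mmjze pndj egz zktoc vuwk csph vjoj cawa tfe fpnpa
Hunk 5: at line 7 remove [vjoj] add [efb,ppr] -> 13 lines: cmzax xua mmjze pndj egz zktoc vuwk csph efb ppr cawa tfe fpnpa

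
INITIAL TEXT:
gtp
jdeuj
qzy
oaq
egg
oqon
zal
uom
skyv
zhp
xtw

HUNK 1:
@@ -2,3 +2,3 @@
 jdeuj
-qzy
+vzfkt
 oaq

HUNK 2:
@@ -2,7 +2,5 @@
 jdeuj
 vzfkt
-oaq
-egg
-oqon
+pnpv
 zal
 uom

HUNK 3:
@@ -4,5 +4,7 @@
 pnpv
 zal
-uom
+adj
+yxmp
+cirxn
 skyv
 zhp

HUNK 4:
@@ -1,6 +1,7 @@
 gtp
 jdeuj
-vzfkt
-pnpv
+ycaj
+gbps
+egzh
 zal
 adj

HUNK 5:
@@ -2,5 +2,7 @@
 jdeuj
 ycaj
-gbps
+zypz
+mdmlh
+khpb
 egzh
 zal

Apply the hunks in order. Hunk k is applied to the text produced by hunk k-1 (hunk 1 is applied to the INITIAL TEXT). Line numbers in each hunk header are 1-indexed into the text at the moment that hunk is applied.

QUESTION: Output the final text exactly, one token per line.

Answer: gtp
jdeuj
ycaj
zypz
mdmlh
khpb
egzh
zal
adj
yxmp
cirxn
skyv
zhp
xtw

Derivation:
Hunk 1: at line 2 remove [qzy] add [vzfkt] -> 11 lines: gtp jdeuj vzfkt oaq egg oqon zal uom skyv zhp xtw
Hunk 2: at line 2 remove [oaq,egg,oqon] add [pnpv] -> 9 lines: gtp jdeuj vzfkt pnpv zal uom skyv zhp xtw
Hunk 3: at line 4 remove [uom] add [adj,yxmp,cirxn] -> 11 lines: gtp jdeuj vzfkt pnpv zal adj yxmp cirxn skyv zhp xtw
Hunk 4: at line 1 remove [vzfkt,pnpv] add [ycaj,gbps,egzh] -> 12 lines: gtp jdeuj ycaj gbps egzh zal adj yxmp cirxn skyv zhp xtw
Hunk 5: at line 2 remove [gbps] add [zypz,mdmlh,khpb] -> 14 lines: gtp jdeuj ycaj zypz mdmlh khpb egzh zal adj yxmp cirxn skyv zhp xtw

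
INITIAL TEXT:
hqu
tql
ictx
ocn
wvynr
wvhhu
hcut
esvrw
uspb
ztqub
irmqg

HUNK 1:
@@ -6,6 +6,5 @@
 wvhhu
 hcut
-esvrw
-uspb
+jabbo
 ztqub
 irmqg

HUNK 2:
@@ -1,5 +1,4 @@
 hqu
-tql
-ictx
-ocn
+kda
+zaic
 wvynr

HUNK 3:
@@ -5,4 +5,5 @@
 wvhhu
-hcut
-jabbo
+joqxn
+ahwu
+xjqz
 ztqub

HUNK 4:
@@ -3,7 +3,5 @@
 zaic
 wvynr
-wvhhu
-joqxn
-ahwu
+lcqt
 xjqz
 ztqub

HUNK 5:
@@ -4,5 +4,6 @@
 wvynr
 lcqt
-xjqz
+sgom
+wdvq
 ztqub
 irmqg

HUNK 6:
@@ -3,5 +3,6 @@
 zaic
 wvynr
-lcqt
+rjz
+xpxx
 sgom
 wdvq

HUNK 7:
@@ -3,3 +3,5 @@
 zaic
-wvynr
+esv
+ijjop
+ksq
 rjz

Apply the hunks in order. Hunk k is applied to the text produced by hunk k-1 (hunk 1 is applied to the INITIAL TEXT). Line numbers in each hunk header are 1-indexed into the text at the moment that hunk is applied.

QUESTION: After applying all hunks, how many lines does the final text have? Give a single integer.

Hunk 1: at line 6 remove [esvrw,uspb] add [jabbo] -> 10 lines: hqu tql ictx ocn wvynr wvhhu hcut jabbo ztqub irmqg
Hunk 2: at line 1 remove [tql,ictx,ocn] add [kda,zaic] -> 9 lines: hqu kda zaic wvynr wvhhu hcut jabbo ztqub irmqg
Hunk 3: at line 5 remove [hcut,jabbo] add [joqxn,ahwu,xjqz] -> 10 lines: hqu kda zaic wvynr wvhhu joqxn ahwu xjqz ztqub irmqg
Hunk 4: at line 3 remove [wvhhu,joqxn,ahwu] add [lcqt] -> 8 lines: hqu kda zaic wvynr lcqt xjqz ztqub irmqg
Hunk 5: at line 4 remove [xjqz] add [sgom,wdvq] -> 9 lines: hqu kda zaic wvynr lcqt sgom wdvq ztqub irmqg
Hunk 6: at line 3 remove [lcqt] add [rjz,xpxx] -> 10 lines: hqu kda zaic wvynr rjz xpxx sgom wdvq ztqub irmqg
Hunk 7: at line 3 remove [wvynr] add [esv,ijjop,ksq] -> 12 lines: hqu kda zaic esv ijjop ksq rjz xpxx sgom wdvq ztqub irmqg
Final line count: 12

Answer: 12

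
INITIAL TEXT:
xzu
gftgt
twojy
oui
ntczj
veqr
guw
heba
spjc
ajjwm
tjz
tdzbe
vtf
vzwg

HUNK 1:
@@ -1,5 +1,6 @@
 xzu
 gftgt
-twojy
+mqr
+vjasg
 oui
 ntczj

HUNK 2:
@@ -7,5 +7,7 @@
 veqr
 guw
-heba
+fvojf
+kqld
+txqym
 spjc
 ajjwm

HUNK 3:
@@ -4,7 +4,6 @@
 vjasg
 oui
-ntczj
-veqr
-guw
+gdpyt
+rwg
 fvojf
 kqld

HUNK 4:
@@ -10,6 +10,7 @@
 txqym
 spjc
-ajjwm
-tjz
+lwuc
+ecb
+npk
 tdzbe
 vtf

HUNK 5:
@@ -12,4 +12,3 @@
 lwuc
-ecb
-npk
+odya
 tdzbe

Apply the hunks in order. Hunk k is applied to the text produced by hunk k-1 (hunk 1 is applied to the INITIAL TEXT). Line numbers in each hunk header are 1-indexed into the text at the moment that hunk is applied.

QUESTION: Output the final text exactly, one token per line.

Answer: xzu
gftgt
mqr
vjasg
oui
gdpyt
rwg
fvojf
kqld
txqym
spjc
lwuc
odya
tdzbe
vtf
vzwg

Derivation:
Hunk 1: at line 1 remove [twojy] add [mqr,vjasg] -> 15 lines: xzu gftgt mqr vjasg oui ntczj veqr guw heba spjc ajjwm tjz tdzbe vtf vzwg
Hunk 2: at line 7 remove [heba] add [fvojf,kqld,txqym] -> 17 lines: xzu gftgt mqr vjasg oui ntczj veqr guw fvojf kqld txqym spjc ajjwm tjz tdzbe vtf vzwg
Hunk 3: at line 4 remove [ntczj,veqr,guw] add [gdpyt,rwg] -> 16 lines: xzu gftgt mqr vjasg oui gdpyt rwg fvojf kqld txqym spjc ajjwm tjz tdzbe vtf vzwg
Hunk 4: at line 10 remove [ajjwm,tjz] add [lwuc,ecb,npk] -> 17 lines: xzu gftgt mqr vjasg oui gdpyt rwg fvojf kqld txqym spjc lwuc ecb npk tdzbe vtf vzwg
Hunk 5: at line 12 remove [ecb,npk] add [odya] -> 16 lines: xzu gftgt mqr vjasg oui gdpyt rwg fvojf kqld txqym spjc lwuc odya tdzbe vtf vzwg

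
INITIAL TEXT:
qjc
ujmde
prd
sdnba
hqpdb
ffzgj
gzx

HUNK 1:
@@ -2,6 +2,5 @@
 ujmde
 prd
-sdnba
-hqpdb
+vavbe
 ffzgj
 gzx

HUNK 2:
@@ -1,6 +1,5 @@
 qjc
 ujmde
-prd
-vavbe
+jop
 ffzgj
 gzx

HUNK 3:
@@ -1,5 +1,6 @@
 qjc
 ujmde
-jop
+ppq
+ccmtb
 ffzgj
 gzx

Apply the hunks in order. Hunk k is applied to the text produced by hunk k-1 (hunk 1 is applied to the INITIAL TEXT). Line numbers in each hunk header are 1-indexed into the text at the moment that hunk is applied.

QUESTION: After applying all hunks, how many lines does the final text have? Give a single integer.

Answer: 6

Derivation:
Hunk 1: at line 2 remove [sdnba,hqpdb] add [vavbe] -> 6 lines: qjc ujmde prd vavbe ffzgj gzx
Hunk 2: at line 1 remove [prd,vavbe] add [jop] -> 5 lines: qjc ujmde jop ffzgj gzx
Hunk 3: at line 1 remove [jop] add [ppq,ccmtb] -> 6 lines: qjc ujmde ppq ccmtb ffzgj gzx
Final line count: 6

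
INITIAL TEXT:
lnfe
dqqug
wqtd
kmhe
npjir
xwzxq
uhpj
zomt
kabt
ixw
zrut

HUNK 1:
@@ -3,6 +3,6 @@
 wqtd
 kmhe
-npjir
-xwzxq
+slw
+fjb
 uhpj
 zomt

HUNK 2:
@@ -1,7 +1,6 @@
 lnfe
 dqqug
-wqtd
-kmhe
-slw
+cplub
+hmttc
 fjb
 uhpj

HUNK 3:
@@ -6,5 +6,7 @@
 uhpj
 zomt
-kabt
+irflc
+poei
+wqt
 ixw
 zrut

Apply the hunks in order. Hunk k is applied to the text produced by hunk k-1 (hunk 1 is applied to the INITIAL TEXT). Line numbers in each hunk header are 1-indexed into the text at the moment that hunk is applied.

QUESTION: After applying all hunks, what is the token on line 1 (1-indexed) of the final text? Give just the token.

Answer: lnfe

Derivation:
Hunk 1: at line 3 remove [npjir,xwzxq] add [slw,fjb] -> 11 lines: lnfe dqqug wqtd kmhe slw fjb uhpj zomt kabt ixw zrut
Hunk 2: at line 1 remove [wqtd,kmhe,slw] add [cplub,hmttc] -> 10 lines: lnfe dqqug cplub hmttc fjb uhpj zomt kabt ixw zrut
Hunk 3: at line 6 remove [kabt] add [irflc,poei,wqt] -> 12 lines: lnfe dqqug cplub hmttc fjb uhpj zomt irflc poei wqt ixw zrut
Final line 1: lnfe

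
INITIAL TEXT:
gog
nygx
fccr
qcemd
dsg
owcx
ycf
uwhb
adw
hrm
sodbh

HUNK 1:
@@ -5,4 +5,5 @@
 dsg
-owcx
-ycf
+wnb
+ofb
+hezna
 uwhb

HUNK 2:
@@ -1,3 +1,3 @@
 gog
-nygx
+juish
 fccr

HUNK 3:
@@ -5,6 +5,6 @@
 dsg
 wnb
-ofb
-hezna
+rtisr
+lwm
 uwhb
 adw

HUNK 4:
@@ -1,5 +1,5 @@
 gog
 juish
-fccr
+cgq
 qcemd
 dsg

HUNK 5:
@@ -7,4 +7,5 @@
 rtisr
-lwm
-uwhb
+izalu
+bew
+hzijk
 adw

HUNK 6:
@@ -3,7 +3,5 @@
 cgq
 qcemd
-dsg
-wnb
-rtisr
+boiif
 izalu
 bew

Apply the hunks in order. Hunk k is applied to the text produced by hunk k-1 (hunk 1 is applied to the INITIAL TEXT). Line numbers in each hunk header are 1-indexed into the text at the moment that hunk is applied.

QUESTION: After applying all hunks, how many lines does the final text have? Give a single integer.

Hunk 1: at line 5 remove [owcx,ycf] add [wnb,ofb,hezna] -> 12 lines: gog nygx fccr qcemd dsg wnb ofb hezna uwhb adw hrm sodbh
Hunk 2: at line 1 remove [nygx] add [juish] -> 12 lines: gog juish fccr qcemd dsg wnb ofb hezna uwhb adw hrm sodbh
Hunk 3: at line 5 remove [ofb,hezna] add [rtisr,lwm] -> 12 lines: gog juish fccr qcemd dsg wnb rtisr lwm uwhb adw hrm sodbh
Hunk 4: at line 1 remove [fccr] add [cgq] -> 12 lines: gog juish cgq qcemd dsg wnb rtisr lwm uwhb adw hrm sodbh
Hunk 5: at line 7 remove [lwm,uwhb] add [izalu,bew,hzijk] -> 13 lines: gog juish cgq qcemd dsg wnb rtisr izalu bew hzijk adw hrm sodbh
Hunk 6: at line 3 remove [dsg,wnb,rtisr] add [boiif] -> 11 lines: gog juish cgq qcemd boiif izalu bew hzijk adw hrm sodbh
Final line count: 11

Answer: 11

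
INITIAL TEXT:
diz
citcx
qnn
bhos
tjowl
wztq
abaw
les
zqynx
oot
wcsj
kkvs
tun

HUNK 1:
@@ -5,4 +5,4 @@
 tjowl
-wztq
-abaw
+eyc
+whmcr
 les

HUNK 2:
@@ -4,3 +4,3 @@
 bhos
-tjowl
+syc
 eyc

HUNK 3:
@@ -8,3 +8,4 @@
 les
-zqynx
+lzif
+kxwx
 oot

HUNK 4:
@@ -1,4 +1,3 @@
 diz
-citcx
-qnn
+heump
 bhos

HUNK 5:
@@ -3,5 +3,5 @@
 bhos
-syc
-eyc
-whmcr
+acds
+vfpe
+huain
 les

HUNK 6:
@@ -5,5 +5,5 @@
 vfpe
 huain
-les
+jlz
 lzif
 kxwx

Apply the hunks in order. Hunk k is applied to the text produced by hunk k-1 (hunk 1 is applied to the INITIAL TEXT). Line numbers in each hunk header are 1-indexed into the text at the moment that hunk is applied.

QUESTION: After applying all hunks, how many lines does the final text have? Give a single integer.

Answer: 13

Derivation:
Hunk 1: at line 5 remove [wztq,abaw] add [eyc,whmcr] -> 13 lines: diz citcx qnn bhos tjowl eyc whmcr les zqynx oot wcsj kkvs tun
Hunk 2: at line 4 remove [tjowl] add [syc] -> 13 lines: diz citcx qnn bhos syc eyc whmcr les zqynx oot wcsj kkvs tun
Hunk 3: at line 8 remove [zqynx] add [lzif,kxwx] -> 14 lines: diz citcx qnn bhos syc eyc whmcr les lzif kxwx oot wcsj kkvs tun
Hunk 4: at line 1 remove [citcx,qnn] add [heump] -> 13 lines: diz heump bhos syc eyc whmcr les lzif kxwx oot wcsj kkvs tun
Hunk 5: at line 3 remove [syc,eyc,whmcr] add [acds,vfpe,huain] -> 13 lines: diz heump bhos acds vfpe huain les lzif kxwx oot wcsj kkvs tun
Hunk 6: at line 5 remove [les] add [jlz] -> 13 lines: diz heump bhos acds vfpe huain jlz lzif kxwx oot wcsj kkvs tun
Final line count: 13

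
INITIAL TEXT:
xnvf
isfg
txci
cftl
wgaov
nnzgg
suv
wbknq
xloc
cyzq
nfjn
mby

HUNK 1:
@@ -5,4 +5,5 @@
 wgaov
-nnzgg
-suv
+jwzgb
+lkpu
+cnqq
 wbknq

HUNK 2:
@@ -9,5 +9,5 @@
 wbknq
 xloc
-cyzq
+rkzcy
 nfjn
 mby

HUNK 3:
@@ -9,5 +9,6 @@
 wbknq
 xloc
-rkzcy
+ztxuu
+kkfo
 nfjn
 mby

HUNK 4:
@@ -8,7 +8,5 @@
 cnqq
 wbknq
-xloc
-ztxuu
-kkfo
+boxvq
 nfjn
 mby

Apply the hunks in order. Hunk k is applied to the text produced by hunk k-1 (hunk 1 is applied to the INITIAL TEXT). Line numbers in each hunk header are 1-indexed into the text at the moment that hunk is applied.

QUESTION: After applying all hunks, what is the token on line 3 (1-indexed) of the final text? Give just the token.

Answer: txci

Derivation:
Hunk 1: at line 5 remove [nnzgg,suv] add [jwzgb,lkpu,cnqq] -> 13 lines: xnvf isfg txci cftl wgaov jwzgb lkpu cnqq wbknq xloc cyzq nfjn mby
Hunk 2: at line 9 remove [cyzq] add [rkzcy] -> 13 lines: xnvf isfg txci cftl wgaov jwzgb lkpu cnqq wbknq xloc rkzcy nfjn mby
Hunk 3: at line 9 remove [rkzcy] add [ztxuu,kkfo] -> 14 lines: xnvf isfg txci cftl wgaov jwzgb lkpu cnqq wbknq xloc ztxuu kkfo nfjn mby
Hunk 4: at line 8 remove [xloc,ztxuu,kkfo] add [boxvq] -> 12 lines: xnvf isfg txci cftl wgaov jwzgb lkpu cnqq wbknq boxvq nfjn mby
Final line 3: txci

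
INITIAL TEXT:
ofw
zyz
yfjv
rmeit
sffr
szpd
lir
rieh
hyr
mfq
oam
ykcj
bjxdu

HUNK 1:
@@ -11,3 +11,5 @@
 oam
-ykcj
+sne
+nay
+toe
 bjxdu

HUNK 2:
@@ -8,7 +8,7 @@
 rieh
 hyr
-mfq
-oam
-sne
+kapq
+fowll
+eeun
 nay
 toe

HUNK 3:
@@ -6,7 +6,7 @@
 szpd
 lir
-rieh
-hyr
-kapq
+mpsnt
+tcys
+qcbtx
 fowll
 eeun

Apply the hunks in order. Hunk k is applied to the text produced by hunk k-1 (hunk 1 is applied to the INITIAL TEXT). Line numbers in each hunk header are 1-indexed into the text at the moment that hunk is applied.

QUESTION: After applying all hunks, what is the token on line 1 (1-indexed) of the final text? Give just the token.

Hunk 1: at line 11 remove [ykcj] add [sne,nay,toe] -> 15 lines: ofw zyz yfjv rmeit sffr szpd lir rieh hyr mfq oam sne nay toe bjxdu
Hunk 2: at line 8 remove [mfq,oam,sne] add [kapq,fowll,eeun] -> 15 lines: ofw zyz yfjv rmeit sffr szpd lir rieh hyr kapq fowll eeun nay toe bjxdu
Hunk 3: at line 6 remove [rieh,hyr,kapq] add [mpsnt,tcys,qcbtx] -> 15 lines: ofw zyz yfjv rmeit sffr szpd lir mpsnt tcys qcbtx fowll eeun nay toe bjxdu
Final line 1: ofw

Answer: ofw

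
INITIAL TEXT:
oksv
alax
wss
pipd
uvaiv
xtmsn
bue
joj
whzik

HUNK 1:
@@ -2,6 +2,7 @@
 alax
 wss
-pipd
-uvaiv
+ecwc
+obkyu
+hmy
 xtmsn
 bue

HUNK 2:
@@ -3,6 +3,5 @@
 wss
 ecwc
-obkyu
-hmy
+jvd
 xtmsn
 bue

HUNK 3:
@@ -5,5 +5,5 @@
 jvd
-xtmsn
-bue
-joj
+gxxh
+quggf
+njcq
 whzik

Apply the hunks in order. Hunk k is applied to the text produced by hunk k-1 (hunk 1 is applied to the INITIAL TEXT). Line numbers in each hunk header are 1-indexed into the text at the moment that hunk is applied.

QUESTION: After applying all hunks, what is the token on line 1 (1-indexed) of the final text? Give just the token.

Answer: oksv

Derivation:
Hunk 1: at line 2 remove [pipd,uvaiv] add [ecwc,obkyu,hmy] -> 10 lines: oksv alax wss ecwc obkyu hmy xtmsn bue joj whzik
Hunk 2: at line 3 remove [obkyu,hmy] add [jvd] -> 9 lines: oksv alax wss ecwc jvd xtmsn bue joj whzik
Hunk 3: at line 5 remove [xtmsn,bue,joj] add [gxxh,quggf,njcq] -> 9 lines: oksv alax wss ecwc jvd gxxh quggf njcq whzik
Final line 1: oksv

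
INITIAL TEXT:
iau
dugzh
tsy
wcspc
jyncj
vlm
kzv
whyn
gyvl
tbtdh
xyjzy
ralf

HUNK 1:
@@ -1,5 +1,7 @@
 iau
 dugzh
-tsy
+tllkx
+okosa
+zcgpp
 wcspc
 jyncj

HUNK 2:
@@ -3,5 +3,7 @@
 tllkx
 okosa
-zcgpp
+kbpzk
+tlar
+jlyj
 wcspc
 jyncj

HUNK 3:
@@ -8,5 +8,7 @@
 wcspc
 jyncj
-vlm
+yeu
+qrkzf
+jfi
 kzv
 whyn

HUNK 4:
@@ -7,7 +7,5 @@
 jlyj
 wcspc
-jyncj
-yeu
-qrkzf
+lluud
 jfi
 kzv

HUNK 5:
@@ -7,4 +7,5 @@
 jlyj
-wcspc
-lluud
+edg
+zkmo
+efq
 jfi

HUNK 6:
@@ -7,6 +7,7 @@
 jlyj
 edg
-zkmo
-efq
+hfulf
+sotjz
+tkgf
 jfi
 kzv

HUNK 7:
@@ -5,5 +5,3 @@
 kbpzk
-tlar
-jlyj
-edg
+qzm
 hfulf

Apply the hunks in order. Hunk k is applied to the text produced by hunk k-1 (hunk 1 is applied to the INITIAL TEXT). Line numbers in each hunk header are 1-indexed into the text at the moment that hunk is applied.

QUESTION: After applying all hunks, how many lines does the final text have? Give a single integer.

Hunk 1: at line 1 remove [tsy] add [tllkx,okosa,zcgpp] -> 14 lines: iau dugzh tllkx okosa zcgpp wcspc jyncj vlm kzv whyn gyvl tbtdh xyjzy ralf
Hunk 2: at line 3 remove [zcgpp] add [kbpzk,tlar,jlyj] -> 16 lines: iau dugzh tllkx okosa kbpzk tlar jlyj wcspc jyncj vlm kzv whyn gyvl tbtdh xyjzy ralf
Hunk 3: at line 8 remove [vlm] add [yeu,qrkzf,jfi] -> 18 lines: iau dugzh tllkx okosa kbpzk tlar jlyj wcspc jyncj yeu qrkzf jfi kzv whyn gyvl tbtdh xyjzy ralf
Hunk 4: at line 7 remove [jyncj,yeu,qrkzf] add [lluud] -> 16 lines: iau dugzh tllkx okosa kbpzk tlar jlyj wcspc lluud jfi kzv whyn gyvl tbtdh xyjzy ralf
Hunk 5: at line 7 remove [wcspc,lluud] add [edg,zkmo,efq] -> 17 lines: iau dugzh tllkx okosa kbpzk tlar jlyj edg zkmo efq jfi kzv whyn gyvl tbtdh xyjzy ralf
Hunk 6: at line 7 remove [zkmo,efq] add [hfulf,sotjz,tkgf] -> 18 lines: iau dugzh tllkx okosa kbpzk tlar jlyj edg hfulf sotjz tkgf jfi kzv whyn gyvl tbtdh xyjzy ralf
Hunk 7: at line 5 remove [tlar,jlyj,edg] add [qzm] -> 16 lines: iau dugzh tllkx okosa kbpzk qzm hfulf sotjz tkgf jfi kzv whyn gyvl tbtdh xyjzy ralf
Final line count: 16

Answer: 16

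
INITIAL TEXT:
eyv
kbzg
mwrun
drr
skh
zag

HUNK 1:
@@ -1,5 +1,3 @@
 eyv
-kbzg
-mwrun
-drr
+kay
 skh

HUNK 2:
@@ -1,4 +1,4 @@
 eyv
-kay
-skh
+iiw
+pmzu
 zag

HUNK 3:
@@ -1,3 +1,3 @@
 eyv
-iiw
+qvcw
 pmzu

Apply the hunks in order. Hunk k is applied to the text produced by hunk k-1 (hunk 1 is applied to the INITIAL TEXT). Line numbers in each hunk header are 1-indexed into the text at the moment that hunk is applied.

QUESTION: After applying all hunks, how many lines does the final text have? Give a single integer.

Hunk 1: at line 1 remove [kbzg,mwrun,drr] add [kay] -> 4 lines: eyv kay skh zag
Hunk 2: at line 1 remove [kay,skh] add [iiw,pmzu] -> 4 lines: eyv iiw pmzu zag
Hunk 3: at line 1 remove [iiw] add [qvcw] -> 4 lines: eyv qvcw pmzu zag
Final line count: 4

Answer: 4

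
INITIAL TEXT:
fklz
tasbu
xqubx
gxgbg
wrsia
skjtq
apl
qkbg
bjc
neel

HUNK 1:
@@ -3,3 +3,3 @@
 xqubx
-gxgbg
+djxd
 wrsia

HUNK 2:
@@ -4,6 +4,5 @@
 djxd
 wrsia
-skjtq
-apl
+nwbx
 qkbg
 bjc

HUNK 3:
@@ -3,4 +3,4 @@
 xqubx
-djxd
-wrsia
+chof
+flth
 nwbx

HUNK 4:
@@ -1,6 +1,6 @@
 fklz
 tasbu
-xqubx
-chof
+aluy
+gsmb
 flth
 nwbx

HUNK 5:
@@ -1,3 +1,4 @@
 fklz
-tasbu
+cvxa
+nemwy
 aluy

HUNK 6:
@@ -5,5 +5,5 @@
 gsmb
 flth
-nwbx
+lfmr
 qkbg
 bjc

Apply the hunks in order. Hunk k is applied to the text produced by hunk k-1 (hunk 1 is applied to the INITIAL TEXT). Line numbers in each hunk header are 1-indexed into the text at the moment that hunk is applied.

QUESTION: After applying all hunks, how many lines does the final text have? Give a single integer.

Hunk 1: at line 3 remove [gxgbg] add [djxd] -> 10 lines: fklz tasbu xqubx djxd wrsia skjtq apl qkbg bjc neel
Hunk 2: at line 4 remove [skjtq,apl] add [nwbx] -> 9 lines: fklz tasbu xqubx djxd wrsia nwbx qkbg bjc neel
Hunk 3: at line 3 remove [djxd,wrsia] add [chof,flth] -> 9 lines: fklz tasbu xqubx chof flth nwbx qkbg bjc neel
Hunk 4: at line 1 remove [xqubx,chof] add [aluy,gsmb] -> 9 lines: fklz tasbu aluy gsmb flth nwbx qkbg bjc neel
Hunk 5: at line 1 remove [tasbu] add [cvxa,nemwy] -> 10 lines: fklz cvxa nemwy aluy gsmb flth nwbx qkbg bjc neel
Hunk 6: at line 5 remove [nwbx] add [lfmr] -> 10 lines: fklz cvxa nemwy aluy gsmb flth lfmr qkbg bjc neel
Final line count: 10

Answer: 10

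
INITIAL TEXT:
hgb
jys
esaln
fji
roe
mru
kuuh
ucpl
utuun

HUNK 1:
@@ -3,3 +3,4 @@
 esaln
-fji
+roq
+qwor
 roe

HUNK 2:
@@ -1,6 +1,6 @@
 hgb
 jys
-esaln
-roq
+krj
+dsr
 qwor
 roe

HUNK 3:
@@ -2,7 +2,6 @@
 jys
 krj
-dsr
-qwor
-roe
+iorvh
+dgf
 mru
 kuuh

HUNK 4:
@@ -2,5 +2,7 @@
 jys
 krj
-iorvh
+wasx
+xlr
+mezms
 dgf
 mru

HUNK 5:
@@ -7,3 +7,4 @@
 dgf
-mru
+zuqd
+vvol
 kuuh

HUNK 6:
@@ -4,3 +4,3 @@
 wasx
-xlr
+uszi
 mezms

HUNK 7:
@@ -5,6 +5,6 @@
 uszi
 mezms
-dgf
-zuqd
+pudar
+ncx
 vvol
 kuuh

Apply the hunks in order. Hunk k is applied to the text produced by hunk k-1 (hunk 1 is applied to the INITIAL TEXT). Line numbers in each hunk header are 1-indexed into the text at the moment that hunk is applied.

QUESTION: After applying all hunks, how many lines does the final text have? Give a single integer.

Hunk 1: at line 3 remove [fji] add [roq,qwor] -> 10 lines: hgb jys esaln roq qwor roe mru kuuh ucpl utuun
Hunk 2: at line 1 remove [esaln,roq] add [krj,dsr] -> 10 lines: hgb jys krj dsr qwor roe mru kuuh ucpl utuun
Hunk 3: at line 2 remove [dsr,qwor,roe] add [iorvh,dgf] -> 9 lines: hgb jys krj iorvh dgf mru kuuh ucpl utuun
Hunk 4: at line 2 remove [iorvh] add [wasx,xlr,mezms] -> 11 lines: hgb jys krj wasx xlr mezms dgf mru kuuh ucpl utuun
Hunk 5: at line 7 remove [mru] add [zuqd,vvol] -> 12 lines: hgb jys krj wasx xlr mezms dgf zuqd vvol kuuh ucpl utuun
Hunk 6: at line 4 remove [xlr] add [uszi] -> 12 lines: hgb jys krj wasx uszi mezms dgf zuqd vvol kuuh ucpl utuun
Hunk 7: at line 5 remove [dgf,zuqd] add [pudar,ncx] -> 12 lines: hgb jys krj wasx uszi mezms pudar ncx vvol kuuh ucpl utuun
Final line count: 12

Answer: 12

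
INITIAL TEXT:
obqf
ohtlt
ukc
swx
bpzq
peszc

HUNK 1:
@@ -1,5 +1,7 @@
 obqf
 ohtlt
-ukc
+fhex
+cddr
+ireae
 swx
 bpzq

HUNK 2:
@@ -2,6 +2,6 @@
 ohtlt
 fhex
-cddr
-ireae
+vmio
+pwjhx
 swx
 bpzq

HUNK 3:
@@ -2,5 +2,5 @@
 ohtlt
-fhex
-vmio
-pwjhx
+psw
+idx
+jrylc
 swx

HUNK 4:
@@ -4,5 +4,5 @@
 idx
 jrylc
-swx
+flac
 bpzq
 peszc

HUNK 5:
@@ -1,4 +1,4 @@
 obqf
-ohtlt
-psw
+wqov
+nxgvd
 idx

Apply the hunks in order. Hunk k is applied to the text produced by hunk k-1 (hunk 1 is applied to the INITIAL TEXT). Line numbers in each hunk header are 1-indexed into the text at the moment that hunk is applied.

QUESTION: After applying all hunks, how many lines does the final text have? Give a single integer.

Answer: 8

Derivation:
Hunk 1: at line 1 remove [ukc] add [fhex,cddr,ireae] -> 8 lines: obqf ohtlt fhex cddr ireae swx bpzq peszc
Hunk 2: at line 2 remove [cddr,ireae] add [vmio,pwjhx] -> 8 lines: obqf ohtlt fhex vmio pwjhx swx bpzq peszc
Hunk 3: at line 2 remove [fhex,vmio,pwjhx] add [psw,idx,jrylc] -> 8 lines: obqf ohtlt psw idx jrylc swx bpzq peszc
Hunk 4: at line 4 remove [swx] add [flac] -> 8 lines: obqf ohtlt psw idx jrylc flac bpzq peszc
Hunk 5: at line 1 remove [ohtlt,psw] add [wqov,nxgvd] -> 8 lines: obqf wqov nxgvd idx jrylc flac bpzq peszc
Final line count: 8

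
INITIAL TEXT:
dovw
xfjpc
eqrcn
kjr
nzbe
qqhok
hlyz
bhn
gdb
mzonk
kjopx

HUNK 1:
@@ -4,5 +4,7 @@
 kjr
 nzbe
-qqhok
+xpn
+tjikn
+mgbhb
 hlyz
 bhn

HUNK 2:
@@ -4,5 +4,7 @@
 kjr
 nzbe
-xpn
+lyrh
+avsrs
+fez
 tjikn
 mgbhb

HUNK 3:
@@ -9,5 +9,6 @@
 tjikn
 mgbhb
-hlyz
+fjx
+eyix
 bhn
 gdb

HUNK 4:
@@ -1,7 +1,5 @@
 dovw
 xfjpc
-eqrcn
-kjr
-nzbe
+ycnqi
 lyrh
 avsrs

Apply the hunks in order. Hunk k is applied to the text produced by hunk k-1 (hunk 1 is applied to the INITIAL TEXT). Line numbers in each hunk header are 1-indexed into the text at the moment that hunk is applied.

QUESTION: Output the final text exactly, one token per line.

Answer: dovw
xfjpc
ycnqi
lyrh
avsrs
fez
tjikn
mgbhb
fjx
eyix
bhn
gdb
mzonk
kjopx

Derivation:
Hunk 1: at line 4 remove [qqhok] add [xpn,tjikn,mgbhb] -> 13 lines: dovw xfjpc eqrcn kjr nzbe xpn tjikn mgbhb hlyz bhn gdb mzonk kjopx
Hunk 2: at line 4 remove [xpn] add [lyrh,avsrs,fez] -> 15 lines: dovw xfjpc eqrcn kjr nzbe lyrh avsrs fez tjikn mgbhb hlyz bhn gdb mzonk kjopx
Hunk 3: at line 9 remove [hlyz] add [fjx,eyix] -> 16 lines: dovw xfjpc eqrcn kjr nzbe lyrh avsrs fez tjikn mgbhb fjx eyix bhn gdb mzonk kjopx
Hunk 4: at line 1 remove [eqrcn,kjr,nzbe] add [ycnqi] -> 14 lines: dovw xfjpc ycnqi lyrh avsrs fez tjikn mgbhb fjx eyix bhn gdb mzonk kjopx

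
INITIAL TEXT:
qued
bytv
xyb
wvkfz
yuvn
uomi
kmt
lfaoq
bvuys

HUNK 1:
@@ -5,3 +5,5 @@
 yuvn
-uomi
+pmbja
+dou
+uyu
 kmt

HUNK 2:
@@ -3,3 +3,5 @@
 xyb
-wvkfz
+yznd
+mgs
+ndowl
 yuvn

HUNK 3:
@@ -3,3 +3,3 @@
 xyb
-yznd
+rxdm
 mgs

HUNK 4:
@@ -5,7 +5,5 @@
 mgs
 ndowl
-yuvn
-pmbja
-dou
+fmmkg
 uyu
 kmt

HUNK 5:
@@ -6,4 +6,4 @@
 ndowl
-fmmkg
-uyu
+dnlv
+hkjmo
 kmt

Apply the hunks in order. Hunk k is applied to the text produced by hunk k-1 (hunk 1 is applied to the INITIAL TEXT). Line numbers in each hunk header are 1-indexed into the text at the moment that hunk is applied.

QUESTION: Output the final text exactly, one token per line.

Hunk 1: at line 5 remove [uomi] add [pmbja,dou,uyu] -> 11 lines: qued bytv xyb wvkfz yuvn pmbja dou uyu kmt lfaoq bvuys
Hunk 2: at line 3 remove [wvkfz] add [yznd,mgs,ndowl] -> 13 lines: qued bytv xyb yznd mgs ndowl yuvn pmbja dou uyu kmt lfaoq bvuys
Hunk 3: at line 3 remove [yznd] add [rxdm] -> 13 lines: qued bytv xyb rxdm mgs ndowl yuvn pmbja dou uyu kmt lfaoq bvuys
Hunk 4: at line 5 remove [yuvn,pmbja,dou] add [fmmkg] -> 11 lines: qued bytv xyb rxdm mgs ndowl fmmkg uyu kmt lfaoq bvuys
Hunk 5: at line 6 remove [fmmkg,uyu] add [dnlv,hkjmo] -> 11 lines: qued bytv xyb rxdm mgs ndowl dnlv hkjmo kmt lfaoq bvuys

Answer: qued
bytv
xyb
rxdm
mgs
ndowl
dnlv
hkjmo
kmt
lfaoq
bvuys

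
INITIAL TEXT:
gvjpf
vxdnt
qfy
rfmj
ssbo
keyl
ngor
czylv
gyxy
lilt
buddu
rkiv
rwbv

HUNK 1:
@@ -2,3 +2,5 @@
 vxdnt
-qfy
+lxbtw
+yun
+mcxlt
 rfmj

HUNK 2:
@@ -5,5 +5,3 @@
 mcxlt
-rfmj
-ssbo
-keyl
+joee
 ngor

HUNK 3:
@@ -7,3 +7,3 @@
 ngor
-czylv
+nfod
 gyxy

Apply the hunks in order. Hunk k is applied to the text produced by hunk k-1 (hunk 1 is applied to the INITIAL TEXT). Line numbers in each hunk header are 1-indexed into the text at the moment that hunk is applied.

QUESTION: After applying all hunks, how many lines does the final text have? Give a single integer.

Hunk 1: at line 2 remove [qfy] add [lxbtw,yun,mcxlt] -> 15 lines: gvjpf vxdnt lxbtw yun mcxlt rfmj ssbo keyl ngor czylv gyxy lilt buddu rkiv rwbv
Hunk 2: at line 5 remove [rfmj,ssbo,keyl] add [joee] -> 13 lines: gvjpf vxdnt lxbtw yun mcxlt joee ngor czylv gyxy lilt buddu rkiv rwbv
Hunk 3: at line 7 remove [czylv] add [nfod] -> 13 lines: gvjpf vxdnt lxbtw yun mcxlt joee ngor nfod gyxy lilt buddu rkiv rwbv
Final line count: 13

Answer: 13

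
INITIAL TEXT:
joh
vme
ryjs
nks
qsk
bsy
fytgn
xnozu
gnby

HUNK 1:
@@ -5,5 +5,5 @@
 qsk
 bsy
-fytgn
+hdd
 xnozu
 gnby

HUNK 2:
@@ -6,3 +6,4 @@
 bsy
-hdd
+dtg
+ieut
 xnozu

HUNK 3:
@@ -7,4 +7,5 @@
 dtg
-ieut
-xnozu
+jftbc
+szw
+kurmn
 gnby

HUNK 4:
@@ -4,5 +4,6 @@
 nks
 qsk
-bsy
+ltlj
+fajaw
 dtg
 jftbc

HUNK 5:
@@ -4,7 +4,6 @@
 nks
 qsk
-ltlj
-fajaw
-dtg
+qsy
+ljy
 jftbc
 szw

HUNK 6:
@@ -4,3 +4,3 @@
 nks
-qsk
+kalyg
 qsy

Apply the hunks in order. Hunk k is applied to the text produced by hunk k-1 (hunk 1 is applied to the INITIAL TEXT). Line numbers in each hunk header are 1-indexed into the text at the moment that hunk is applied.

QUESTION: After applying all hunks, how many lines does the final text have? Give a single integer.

Answer: 11

Derivation:
Hunk 1: at line 5 remove [fytgn] add [hdd] -> 9 lines: joh vme ryjs nks qsk bsy hdd xnozu gnby
Hunk 2: at line 6 remove [hdd] add [dtg,ieut] -> 10 lines: joh vme ryjs nks qsk bsy dtg ieut xnozu gnby
Hunk 3: at line 7 remove [ieut,xnozu] add [jftbc,szw,kurmn] -> 11 lines: joh vme ryjs nks qsk bsy dtg jftbc szw kurmn gnby
Hunk 4: at line 4 remove [bsy] add [ltlj,fajaw] -> 12 lines: joh vme ryjs nks qsk ltlj fajaw dtg jftbc szw kurmn gnby
Hunk 5: at line 4 remove [ltlj,fajaw,dtg] add [qsy,ljy] -> 11 lines: joh vme ryjs nks qsk qsy ljy jftbc szw kurmn gnby
Hunk 6: at line 4 remove [qsk] add [kalyg] -> 11 lines: joh vme ryjs nks kalyg qsy ljy jftbc szw kurmn gnby
Final line count: 11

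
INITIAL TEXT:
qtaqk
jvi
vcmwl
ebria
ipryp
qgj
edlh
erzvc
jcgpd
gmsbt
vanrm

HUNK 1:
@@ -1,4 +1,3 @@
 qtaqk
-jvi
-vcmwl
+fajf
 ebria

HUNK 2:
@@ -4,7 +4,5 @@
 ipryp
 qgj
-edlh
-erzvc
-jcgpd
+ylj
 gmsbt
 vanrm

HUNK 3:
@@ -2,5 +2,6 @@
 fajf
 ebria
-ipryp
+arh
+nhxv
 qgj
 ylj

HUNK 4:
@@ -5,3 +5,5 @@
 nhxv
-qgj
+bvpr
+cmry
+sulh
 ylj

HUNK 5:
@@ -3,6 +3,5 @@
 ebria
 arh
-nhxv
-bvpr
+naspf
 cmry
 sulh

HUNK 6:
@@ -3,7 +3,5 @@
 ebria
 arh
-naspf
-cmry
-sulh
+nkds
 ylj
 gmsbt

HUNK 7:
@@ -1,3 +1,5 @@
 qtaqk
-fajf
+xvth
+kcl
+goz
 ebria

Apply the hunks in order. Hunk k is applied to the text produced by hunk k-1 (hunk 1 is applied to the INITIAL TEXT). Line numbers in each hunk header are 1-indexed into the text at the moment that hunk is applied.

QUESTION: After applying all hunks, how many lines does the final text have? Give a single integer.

Hunk 1: at line 1 remove [jvi,vcmwl] add [fajf] -> 10 lines: qtaqk fajf ebria ipryp qgj edlh erzvc jcgpd gmsbt vanrm
Hunk 2: at line 4 remove [edlh,erzvc,jcgpd] add [ylj] -> 8 lines: qtaqk fajf ebria ipryp qgj ylj gmsbt vanrm
Hunk 3: at line 2 remove [ipryp] add [arh,nhxv] -> 9 lines: qtaqk fajf ebria arh nhxv qgj ylj gmsbt vanrm
Hunk 4: at line 5 remove [qgj] add [bvpr,cmry,sulh] -> 11 lines: qtaqk fajf ebria arh nhxv bvpr cmry sulh ylj gmsbt vanrm
Hunk 5: at line 3 remove [nhxv,bvpr] add [naspf] -> 10 lines: qtaqk fajf ebria arh naspf cmry sulh ylj gmsbt vanrm
Hunk 6: at line 3 remove [naspf,cmry,sulh] add [nkds] -> 8 lines: qtaqk fajf ebria arh nkds ylj gmsbt vanrm
Hunk 7: at line 1 remove [fajf] add [xvth,kcl,goz] -> 10 lines: qtaqk xvth kcl goz ebria arh nkds ylj gmsbt vanrm
Final line count: 10

Answer: 10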